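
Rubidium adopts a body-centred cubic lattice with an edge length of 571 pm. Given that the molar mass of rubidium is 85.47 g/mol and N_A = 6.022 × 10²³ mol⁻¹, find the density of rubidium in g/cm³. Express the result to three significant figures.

A BCC unit cell contains Z = 2 atoms.
Cell volume: a³ = (571 pm)³ = (5.710 × 10^-8 cm)³ = 1.862 × 10^-22 cm³.
ρ = Z·M/(N_A·a³) = 2 × 85.47 / (6.022 × 10²³ × 1.862 × 10^-22) = 1.525 g/cm³.

1.52 g/cm³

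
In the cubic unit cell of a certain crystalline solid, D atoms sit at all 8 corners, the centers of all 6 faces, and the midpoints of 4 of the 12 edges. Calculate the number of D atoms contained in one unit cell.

Corner atoms are shared by 8 cells (1/8 each), face atoms by 2 (1/2 each), edge atoms by 4 (1/4 each).
Net atoms = 8 × 1/8 + 6 × 1/2 + 4 × 1/4 = 1 + 3 + 1 = 5.

5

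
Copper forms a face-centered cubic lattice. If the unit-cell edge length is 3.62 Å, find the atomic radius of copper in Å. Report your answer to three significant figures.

In an FCC lattice, atoms touch along the face diagonal, so √2·a = 4r.
r = √2·a/4 = 1.4142 × 3.62 / 4 = 1.28 Å.

1.28 Å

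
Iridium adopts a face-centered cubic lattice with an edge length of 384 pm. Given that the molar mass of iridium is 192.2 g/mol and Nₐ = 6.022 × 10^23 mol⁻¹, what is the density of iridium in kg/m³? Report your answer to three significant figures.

22500 kg/m³

An FCC unit cell contains Z = 4 atoms.
Cell volume: a³ = (384 pm)³ = (3.840 × 10^-8 cm)³ = 5.662 × 10^-23 cm³.
ρ = Z·M/(N_A·a³) = 4 × 192.2 / (6.022 × 10²³ × 5.662 × 10^-23) = 22.55 g/cm³ = 22500 kg/m³.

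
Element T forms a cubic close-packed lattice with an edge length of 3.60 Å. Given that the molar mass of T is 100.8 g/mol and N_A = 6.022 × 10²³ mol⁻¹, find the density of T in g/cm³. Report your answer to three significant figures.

14.4 g/cm³

An FCC unit cell contains Z = 4 atoms.
Cell volume: a³ = (3.60 Å)³ = (3.600 × 10^-8 cm)³ = 4.666 × 10^-23 cm³.
ρ = Z·M/(N_A·a³) = 4 × 100.8 / (6.022 × 10²³ × 4.666 × 10^-23) = 14.35 g/cm³.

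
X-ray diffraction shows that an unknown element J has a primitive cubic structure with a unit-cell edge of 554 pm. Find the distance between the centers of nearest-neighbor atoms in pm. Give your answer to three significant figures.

554 pm

In a simple cubic structure, atoms touch along the cell edge, so a = 2r; the nearest-neighbor distance equals 2r = 1.000·a.
d = 1.000 × 554 = 554 pm.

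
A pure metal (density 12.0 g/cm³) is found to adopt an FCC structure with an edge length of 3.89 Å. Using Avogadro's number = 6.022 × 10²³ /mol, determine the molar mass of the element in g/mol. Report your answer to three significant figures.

106 g/mol

An FCC cell has Z = 4 atoms; a = 3.890 × 10^-8 cm.
M = ρ·N_A·a³/Z = 12.0 × 6.022 × 10²³ × 5.886 × 10^-23 / 4 = 106 g/mol.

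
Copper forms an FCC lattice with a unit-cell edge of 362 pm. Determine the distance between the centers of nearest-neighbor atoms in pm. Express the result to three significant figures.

256 pm

In an FCC structure, atoms touch along the face diagonal, so √2·a = 4r; the nearest-neighbor distance equals 2r = 0.7071·a.
d = 0.7071 × 362 = 256 pm.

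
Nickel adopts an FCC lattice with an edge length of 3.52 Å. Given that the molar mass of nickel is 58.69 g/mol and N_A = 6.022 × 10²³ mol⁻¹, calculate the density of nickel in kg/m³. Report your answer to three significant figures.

An FCC unit cell contains Z = 4 atoms.
Cell volume: a³ = (3.52 Å)³ = (3.520 × 10^-8 cm)³ = 4.361 × 10^-23 cm³.
ρ = Z·M/(N_A·a³) = 4 × 58.69 / (6.022 × 10²³ × 4.361 × 10^-23) = 8.938 g/cm³ = 8940 kg/m³.

8940 kg/m³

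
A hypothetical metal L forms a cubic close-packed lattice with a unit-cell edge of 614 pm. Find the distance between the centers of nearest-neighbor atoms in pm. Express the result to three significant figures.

434 pm

In an FCC structure, atoms touch along the face diagonal, so √2·a = 4r; the nearest-neighbor distance equals 2r = 0.7071·a.
d = 0.7071 × 614 = 434 pm.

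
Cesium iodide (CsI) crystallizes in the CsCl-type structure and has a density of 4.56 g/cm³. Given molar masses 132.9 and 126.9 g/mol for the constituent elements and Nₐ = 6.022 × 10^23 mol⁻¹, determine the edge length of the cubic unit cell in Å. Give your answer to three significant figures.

M(CsI) = 259.8 g/mol; Z = 1 formula unit per cell.
a³ = Z·M/(N_A·ρ) = 1 × 259.8 / (6.022 × 10²³ × 4.56) = 9.461 × 10^-23 cm³, so a = 4.557 × 10^-8 cm = 4.56 Å.

4.56 Å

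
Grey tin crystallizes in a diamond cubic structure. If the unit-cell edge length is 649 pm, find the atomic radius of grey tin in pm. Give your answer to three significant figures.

141 pm

In a diamond cubic lattice, nearest neighbors lie along the body diagonal with √3·a = 8r.
r = √3·a/8 = 1.7321 × 649 / 8 = 141 pm.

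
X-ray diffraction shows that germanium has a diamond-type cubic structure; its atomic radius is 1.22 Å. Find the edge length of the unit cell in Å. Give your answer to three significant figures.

5.63 Å

In a diamond cubic lattice, nearest neighbors lie along the body diagonal with √3·a = 8r.
a = 8r/√3 = 8 × 1.22 / 1.7321 = 5.63 Å.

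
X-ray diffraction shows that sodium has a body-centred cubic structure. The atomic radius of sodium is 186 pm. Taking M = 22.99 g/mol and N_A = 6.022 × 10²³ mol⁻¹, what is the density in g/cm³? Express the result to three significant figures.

0.963 g/cm³

In a BCC lattice, atoms touch along the body diagonal, so √3·a = 4r, giving a = 429.5 pm = 4.295 × 10^-8 cm.
With Z = 2, ρ = Z·M/(N_A·a³) = 2 × 22.99 / (6.022 × 10²³ × 7.926 × 10^-23) = 0.9634 g/cm³.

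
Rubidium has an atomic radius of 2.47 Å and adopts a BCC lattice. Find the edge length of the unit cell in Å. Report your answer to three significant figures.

5.70 Å

In a BCC lattice, atoms touch along the body diagonal, so √3·a = 4r.
a = 4r/√3 = 4 × 2.47 / 1.7321 = 5.70 Å.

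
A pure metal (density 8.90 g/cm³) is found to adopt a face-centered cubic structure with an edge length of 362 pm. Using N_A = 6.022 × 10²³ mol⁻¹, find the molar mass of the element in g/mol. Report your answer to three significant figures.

An FCC cell has Z = 4 atoms; a = 3.620 × 10^-8 cm.
M = ρ·N_A·a³/Z = 8.90 × 6.022 × 10²³ × 4.744 × 10^-23 / 4 = 63.6 g/mol.

63.6 g/mol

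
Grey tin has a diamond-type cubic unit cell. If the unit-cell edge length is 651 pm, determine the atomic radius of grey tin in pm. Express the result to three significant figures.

141 pm

In a diamond cubic lattice, nearest neighbors lie along the body diagonal with √3·a = 8r.
r = √3·a/8 = 1.7321 × 651 / 8 = 141 pm.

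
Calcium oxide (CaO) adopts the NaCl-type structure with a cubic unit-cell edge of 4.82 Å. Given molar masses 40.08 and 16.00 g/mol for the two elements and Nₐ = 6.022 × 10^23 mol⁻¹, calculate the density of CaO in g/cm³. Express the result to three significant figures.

3.33 g/cm³

The NaCl-type structure contains Z = 4 formula units per cell; M(CaO) = 40.08 + 16.00 = 56.08 g/mol.
a³ = (4.820 × 10^-8 cm)³ = 1.120 × 10^-22 cm³.
ρ = 4 × 56.08 / (6.022 × 10²³ × 1.120 × 10^-22) = 3.326 g/cm³.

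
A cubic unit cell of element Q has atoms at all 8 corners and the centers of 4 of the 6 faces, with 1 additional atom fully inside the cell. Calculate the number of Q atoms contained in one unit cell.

4

Corner atoms are shared by 8 cells (1/8 each), face atoms by 2 (1/2 each), interior atoms are unshared.
Net atoms = 8 × 1/8 + 4 × 1/2 + 1 = 1 + 2 + 1 = 4.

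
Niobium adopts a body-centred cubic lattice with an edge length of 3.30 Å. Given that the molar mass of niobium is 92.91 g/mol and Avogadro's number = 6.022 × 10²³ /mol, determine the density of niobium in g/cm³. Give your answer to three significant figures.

8.59 g/cm³

A BCC unit cell contains Z = 2 atoms.
Cell volume: a³ = (3.30 Å)³ = (3.300 × 10^-8 cm)³ = 3.594 × 10^-23 cm³.
ρ = Z·M/(N_A·a³) = 2 × 92.91 / (6.022 × 10²³ × 3.594 × 10^-23) = 8.586 g/cm³.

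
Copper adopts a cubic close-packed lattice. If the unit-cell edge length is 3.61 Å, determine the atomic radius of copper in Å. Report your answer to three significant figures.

In an FCC lattice, atoms touch along the face diagonal, so √2·a = 4r.
r = √2·a/4 = 1.4142 × 3.61 / 4 = 1.28 Å.

1.28 Å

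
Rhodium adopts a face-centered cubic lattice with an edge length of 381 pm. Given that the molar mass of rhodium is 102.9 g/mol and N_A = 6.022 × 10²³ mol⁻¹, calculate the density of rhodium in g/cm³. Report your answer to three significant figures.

12.4 g/cm³

An FCC unit cell contains Z = 4 atoms.
Cell volume: a³ = (381 pm)³ = (3.810 × 10^-8 cm)³ = 5.531 × 10^-23 cm³.
ρ = Z·M/(N_A·a³) = 4 × 102.9 / (6.022 × 10²³ × 5.531 × 10^-23) = 12.36 g/cm³.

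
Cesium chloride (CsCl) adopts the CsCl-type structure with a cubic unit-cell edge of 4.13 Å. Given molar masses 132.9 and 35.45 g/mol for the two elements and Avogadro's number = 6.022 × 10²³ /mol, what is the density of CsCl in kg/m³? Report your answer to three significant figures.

3970 kg/m³

The CsCl-type structure contains Z = 1 formula unit per cell; M(CsCl) = 132.9 + 35.45 = 168.35 g/mol.
a³ = (4.130 × 10^-8 cm)³ = 7.044 × 10^-23 cm³.
ρ = 1 × 168.35 / (6.022 × 10²³ × 7.044 × 10^-23) = 3.968 g/cm³ = 3970 kg/m³.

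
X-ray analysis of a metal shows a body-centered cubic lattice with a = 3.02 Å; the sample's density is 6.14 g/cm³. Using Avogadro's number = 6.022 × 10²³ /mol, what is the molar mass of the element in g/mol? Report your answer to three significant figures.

A BCC cell has Z = 2 atoms; a = 3.020 × 10^-8 cm.
M = ρ·N_A·a³/Z = 6.14 × 6.022 × 10²³ × 2.754 × 10^-23 / 2 = 50.9 g/mol.

50.9 g/mol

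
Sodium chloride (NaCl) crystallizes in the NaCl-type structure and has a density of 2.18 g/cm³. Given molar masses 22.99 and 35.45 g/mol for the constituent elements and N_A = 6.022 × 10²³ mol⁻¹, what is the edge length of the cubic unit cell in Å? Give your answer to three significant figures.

M(NaCl) = 58.44 g/mol; Z = 4 formula units per cell.
a³ = Z·M/(N_A·ρ) = 4 × 58.44 / (6.022 × 10²³ × 2.18) = 1.781 × 10^-22 cm³, so a = 5.626 × 10^-8 cm = 5.63 Å.

5.63 Å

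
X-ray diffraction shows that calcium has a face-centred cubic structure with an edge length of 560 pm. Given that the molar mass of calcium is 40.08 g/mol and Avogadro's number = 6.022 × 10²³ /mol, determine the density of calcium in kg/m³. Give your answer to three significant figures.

An FCC unit cell contains Z = 4 atoms.
Cell volume: a³ = (560 pm)³ = (5.600 × 10^-8 cm)³ = 1.756 × 10^-22 cm³.
ρ = Z·M/(N_A·a³) = 4 × 40.08 / (6.022 × 10²³ × 1.756 × 10^-22) = 1.516 g/cm³ = 1520 kg/m³.

1520 kg/m³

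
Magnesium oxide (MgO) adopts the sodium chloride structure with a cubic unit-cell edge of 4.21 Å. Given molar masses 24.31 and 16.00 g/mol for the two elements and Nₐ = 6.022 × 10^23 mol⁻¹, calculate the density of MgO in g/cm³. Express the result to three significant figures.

The sodium chloride structure contains Z = 4 formula units per cell; M(MgO) = 24.31 + 16.00 = 40.31 g/mol.
a³ = (4.210 × 10^-8 cm)³ = 7.462 × 10^-23 cm³.
ρ = 4 × 40.31 / (6.022 × 10²³ × 7.462 × 10^-23) = 3.588 g/cm³.

3.59 g/cm³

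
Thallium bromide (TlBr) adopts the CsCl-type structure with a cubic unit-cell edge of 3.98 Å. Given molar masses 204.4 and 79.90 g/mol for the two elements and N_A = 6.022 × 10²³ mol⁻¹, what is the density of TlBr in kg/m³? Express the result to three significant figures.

7490 kg/m³

The CsCl-type structure contains Z = 1 formula unit per cell; M(TlBr) = 204.4 + 79.90 = 284.3 g/mol.
a³ = (3.980 × 10^-8 cm)³ = 6.304 × 10^-23 cm³.
ρ = 1 × 284.3 / (6.022 × 10²³ × 6.304 × 10^-23) = 7.488 g/cm³ = 7490 kg/m³.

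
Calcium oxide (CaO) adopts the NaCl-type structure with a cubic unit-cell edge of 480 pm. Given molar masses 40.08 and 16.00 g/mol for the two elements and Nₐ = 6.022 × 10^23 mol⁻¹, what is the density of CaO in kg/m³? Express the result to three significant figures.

3370 kg/m³

The NaCl-type structure contains Z = 4 formula units per cell; M(CaO) = 40.08 + 16.00 = 56.08 g/mol.
a³ = (4.800 × 10^-8 cm)³ = 1.106 × 10^-22 cm³.
ρ = 4 × 56.08 / (6.022 × 10²³ × 1.106 × 10^-22) = 3.368 g/cm³ = 3370 kg/m³.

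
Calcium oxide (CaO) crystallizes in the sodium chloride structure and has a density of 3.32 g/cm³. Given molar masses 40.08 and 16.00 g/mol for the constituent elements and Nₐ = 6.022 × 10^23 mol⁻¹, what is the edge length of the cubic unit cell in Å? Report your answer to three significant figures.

4.82 Å

M(CaO) = 56.08 g/mol; Z = 4 formula units per cell.
a³ = Z·M/(N_A·ρ) = 4 × 56.08 / (6.022 × 10²³ × 3.32) = 1.122 × 10^-22 cm³, so a = 4.823 × 10^-8 cm = 4.82 Å.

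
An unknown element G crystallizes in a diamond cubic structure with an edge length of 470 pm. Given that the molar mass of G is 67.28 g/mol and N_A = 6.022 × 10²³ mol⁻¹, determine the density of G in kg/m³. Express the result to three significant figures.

8610 kg/m³

A diamond cubic unit cell contains Z = 8 atoms.
Cell volume: a³ = (470 pm)³ = (4.700 × 10^-8 cm)³ = 1.038 × 10^-22 cm³.
ρ = Z·M/(N_A·a³) = 8 × 67.28 / (6.022 × 10²³ × 1.038 × 10^-22) = 8.609 g/cm³ = 8610 kg/m³.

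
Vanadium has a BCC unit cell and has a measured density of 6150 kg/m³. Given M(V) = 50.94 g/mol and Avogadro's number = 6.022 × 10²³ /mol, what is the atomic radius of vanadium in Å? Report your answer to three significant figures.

For a BCC cell (Z = 2), a³ = Z·M/(N_A·ρ) = 2 × 50.94 / (6.022 × 10²³ × 6.150) = 2.751 × 10^-23 cm³, so a = 3.019 × 10^-8 cm = 3.019 Å.
Atoms touch along the body diagonal, so √3·a = 4r, so r = 0.4330 × a = 1.31 Å.

1.31 Å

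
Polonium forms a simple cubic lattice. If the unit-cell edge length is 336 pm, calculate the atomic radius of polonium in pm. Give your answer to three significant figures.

168 pm

In a simple cubic lattice, atoms touch along the cell edge, so a = 2r.
r = a/2 = 336/2 = 168 pm.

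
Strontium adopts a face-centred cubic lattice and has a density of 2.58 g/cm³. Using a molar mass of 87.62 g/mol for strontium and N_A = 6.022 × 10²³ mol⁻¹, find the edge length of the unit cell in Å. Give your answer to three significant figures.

With Z = 4 atoms per FCC cell, a³ = Z·M/(N_A·ρ) = 4 × 87.62 / (6.022 × 10²³ × 2.580 g/cm³) = 2.256 × 10^-22 cm³.
a = (2.256 × 10^-22)^(1/3) = 6.087 × 10^-8 cm = 6.09 Å.

6.09 Å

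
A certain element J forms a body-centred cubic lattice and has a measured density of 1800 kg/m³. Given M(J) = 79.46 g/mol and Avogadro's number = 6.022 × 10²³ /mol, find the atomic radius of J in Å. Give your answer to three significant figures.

2.28 Å

For a BCC cell (Z = 2), a³ = Z·M/(N_A·ρ) = 2 × 79.46 / (6.022 × 10²³ × 1.800) = 1.466 × 10^-22 cm³, so a = 5.273 × 10^-8 cm = 5.273 Å.
Atoms touch along the body diagonal, so √3·a = 4r, so r = 0.4330 × a = 2.28 Å.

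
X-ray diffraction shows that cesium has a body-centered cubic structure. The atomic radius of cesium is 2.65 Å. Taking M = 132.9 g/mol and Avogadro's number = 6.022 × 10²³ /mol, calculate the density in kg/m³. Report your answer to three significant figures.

In a BCC lattice, atoms touch along the body diagonal, so √3·a = 4r, giving a = 6.120 Å = 6.120 × 10^-8 cm.
With Z = 2, ρ = Z·M/(N_A·a³) = 2 × 132.9 / (6.022 × 10²³ × 2.292 × 10^-22) = 1.926 g/cm³ = 1930 kg/m³.

1930 kg/m³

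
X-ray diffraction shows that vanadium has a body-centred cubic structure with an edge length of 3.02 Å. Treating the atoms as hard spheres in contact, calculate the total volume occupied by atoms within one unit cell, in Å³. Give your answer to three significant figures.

In a BCC lattice atoms touch along the body diagonal, so √3·a = 4r, so r = 0.4330a = 1.308 Å.
V_atoms = Z × (4/3)πr³ = 2 × (4/3)π × (1.308)³ = 18.7 Å³.

18.7 Å³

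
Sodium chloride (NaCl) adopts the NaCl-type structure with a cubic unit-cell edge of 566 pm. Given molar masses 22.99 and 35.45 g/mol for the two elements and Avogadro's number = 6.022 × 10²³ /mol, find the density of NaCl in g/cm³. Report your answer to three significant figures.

The NaCl-type structure contains Z = 4 formula units per cell; M(NaCl) = 22.99 + 35.45 = 58.44 g/mol.
a³ = (5.660 × 10^-8 cm)³ = 1.813 × 10^-22 cm³.
ρ = 4 × 58.44 / (6.022 × 10²³ × 1.813 × 10^-22) = 2.141 g/cm³.

2.14 g/cm³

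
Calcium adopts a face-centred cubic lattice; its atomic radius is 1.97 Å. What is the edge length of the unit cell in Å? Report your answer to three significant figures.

5.57 Å

In an FCC lattice, atoms touch along the face diagonal, so √2·a = 4r.
a = 4r/√2 = 4 × 1.97 / 1.4142 = 5.57 Å.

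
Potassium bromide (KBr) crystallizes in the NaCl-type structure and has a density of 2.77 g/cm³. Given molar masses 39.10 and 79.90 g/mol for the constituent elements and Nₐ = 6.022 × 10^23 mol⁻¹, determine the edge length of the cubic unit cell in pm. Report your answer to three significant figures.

658 pm

M(KBr) = 119.0 g/mol; Z = 4 formula units per cell.
a³ = Z·M/(N_A·ρ) = 4 × 119.0 / (6.022 × 10²³ × 2.77) = 2.854 × 10^-22 cm³, so a = 6.584 × 10^-8 cm = 658 pm.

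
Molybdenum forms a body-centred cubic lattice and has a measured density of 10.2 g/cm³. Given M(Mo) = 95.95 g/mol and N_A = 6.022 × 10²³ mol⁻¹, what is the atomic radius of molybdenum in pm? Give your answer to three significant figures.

136 pm

For a BCC cell (Z = 2), a³ = Z·M/(N_A·ρ) = 2 × 95.95 / (6.022 × 10²³ × 10.20) = 3.124 × 10^-23 cm³, so a = 3.150 × 10^-8 cm = 315.0 pm.
Atoms touch along the body diagonal, so √3·a = 4r, so r = 0.4330 × a = 136 pm.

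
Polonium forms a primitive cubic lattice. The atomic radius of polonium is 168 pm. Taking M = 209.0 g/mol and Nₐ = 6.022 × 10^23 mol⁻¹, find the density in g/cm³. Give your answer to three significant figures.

9.15 g/cm³

In a simple cubic lattice, atoms touch along the cell edge, so a = 2r, giving a = 336.0 pm = 3.360 × 10^-8 cm.
With Z = 1, ρ = Z·M/(N_A·a³) = 1 × 209.0 / (6.022 × 10²³ × 3.793 × 10^-23) = 9.149 g/cm³.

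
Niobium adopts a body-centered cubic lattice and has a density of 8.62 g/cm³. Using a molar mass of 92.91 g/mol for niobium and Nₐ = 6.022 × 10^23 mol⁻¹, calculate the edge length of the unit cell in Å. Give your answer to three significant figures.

With Z = 2 atoms per BCC cell, a³ = Z·M/(N_A·ρ) = 2 × 92.91 / (6.022 × 10²³ × 8.620 g/cm³) = 3.580 × 10^-23 cm³.
a = (3.580 × 10^-23)^(1/3) = 3.296 × 10^-8 cm = 3.30 Å.

3.30 Å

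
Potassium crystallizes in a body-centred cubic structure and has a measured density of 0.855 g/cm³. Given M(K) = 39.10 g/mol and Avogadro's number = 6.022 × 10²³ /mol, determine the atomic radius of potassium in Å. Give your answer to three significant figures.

2.31 Å

For a BCC cell (Z = 2), a³ = Z·M/(N_A·ρ) = 2 × 39.10 / (6.022 × 10²³ × 0.8550) = 1.519 × 10^-22 cm³, so a = 5.335 × 10^-8 cm = 5.335 Å.
Atoms touch along the body diagonal, so √3·a = 4r, so r = 0.4330 × a = 2.31 Å.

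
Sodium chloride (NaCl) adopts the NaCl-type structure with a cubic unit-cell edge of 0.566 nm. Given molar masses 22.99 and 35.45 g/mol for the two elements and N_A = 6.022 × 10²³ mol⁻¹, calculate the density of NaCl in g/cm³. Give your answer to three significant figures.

2.14 g/cm³

The NaCl-type structure contains Z = 4 formula units per cell; M(NaCl) = 22.99 + 35.45 = 58.44 g/mol.
a³ = (5.660 × 10^-8 cm)³ = 1.813 × 10^-22 cm³.
ρ = 4 × 58.44 / (6.022 × 10²³ × 1.813 × 10^-22) = 2.141 g/cm³.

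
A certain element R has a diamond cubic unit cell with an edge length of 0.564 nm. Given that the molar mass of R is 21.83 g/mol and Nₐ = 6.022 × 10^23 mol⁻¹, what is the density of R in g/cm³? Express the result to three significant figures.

A diamond cubic unit cell contains Z = 8 atoms.
Cell volume: a³ = (0.564 nm)³ = (5.640 × 10^-8 cm)³ = 1.794 × 10^-22 cm³.
ρ = Z·M/(N_A·a³) = 8 × 21.83 / (6.022 × 10²³ × 1.794 × 10^-22) = 1.616 g/cm³.

1.62 g/cm³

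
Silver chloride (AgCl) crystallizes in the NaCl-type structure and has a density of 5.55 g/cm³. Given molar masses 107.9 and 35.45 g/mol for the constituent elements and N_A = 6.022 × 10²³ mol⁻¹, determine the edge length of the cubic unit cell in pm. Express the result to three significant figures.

M(AgCl) = 143.35 g/mol; Z = 4 formula units per cell.
a³ = Z·M/(N_A·ρ) = 4 × 143.35 / (6.022 × 10²³ × 5.55) = 1.716 × 10^-22 cm³, so a = 5.557 × 10^-8 cm = 556 pm.

556 pm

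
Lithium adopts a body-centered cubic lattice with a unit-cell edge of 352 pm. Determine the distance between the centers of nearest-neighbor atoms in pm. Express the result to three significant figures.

305 pm

In a BCC structure, atoms touch along the body diagonal, so √3·a = 4r; the nearest-neighbor distance equals 2r = 0.8660·a.
d = 0.8660 × 352 = 305 pm.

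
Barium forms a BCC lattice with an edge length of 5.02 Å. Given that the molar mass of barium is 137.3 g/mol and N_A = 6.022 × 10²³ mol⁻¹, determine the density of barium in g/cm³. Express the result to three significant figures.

3.60 g/cm³

A BCC unit cell contains Z = 2 atoms.
Cell volume: a³ = (5.02 Å)³ = (5.020 × 10^-8 cm)³ = 1.265 × 10^-22 cm³.
ρ = Z·M/(N_A·a³) = 2 × 137.3 / (6.022 × 10²³ × 1.265 × 10^-22) = 3.605 g/cm³.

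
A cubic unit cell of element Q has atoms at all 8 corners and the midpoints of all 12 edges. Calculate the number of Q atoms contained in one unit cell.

Corner atoms are shared by 8 cells (1/8 each), edge atoms by 4 (1/4 each).
Net atoms = 8 × 1/8 + 12 × 1/4 = 1 + 3 = 4.

4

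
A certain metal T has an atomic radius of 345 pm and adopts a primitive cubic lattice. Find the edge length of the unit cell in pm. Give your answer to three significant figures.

690 pm

In a simple cubic lattice, atoms touch along the cell edge, so a = 2r.
a = 2r = 2 × 345 = 690 pm.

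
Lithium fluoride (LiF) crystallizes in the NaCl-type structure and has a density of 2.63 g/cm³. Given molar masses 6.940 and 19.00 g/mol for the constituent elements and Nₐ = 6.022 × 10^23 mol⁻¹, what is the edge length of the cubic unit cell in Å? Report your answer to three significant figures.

4.03 Å

M(LiF) = 25.94 g/mol; Z = 4 formula units per cell.
a³ = Z·M/(N_A·ρ) = 4 × 25.94 / (6.022 × 10²³ × 2.63) = 6.551 × 10^-23 cm³, so a = 4.031 × 10^-8 cm = 4.03 Å.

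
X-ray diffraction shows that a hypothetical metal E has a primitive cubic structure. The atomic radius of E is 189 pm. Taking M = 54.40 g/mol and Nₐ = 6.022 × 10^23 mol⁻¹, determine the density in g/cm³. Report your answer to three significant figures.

In a simple cubic lattice, atoms touch along the cell edge, so a = 2r, giving a = 378.0 pm = 3.780 × 10^-8 cm.
With Z = 1, ρ = Z·M/(N_A·a³) = 1 × 54.40 / (6.022 × 10²³ × 5.401 × 10^-23) = 1.673 g/cm³.

1.67 g/cm³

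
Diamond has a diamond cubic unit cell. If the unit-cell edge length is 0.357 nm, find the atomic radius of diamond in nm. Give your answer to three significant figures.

In a diamond cubic lattice, nearest neighbors lie along the body diagonal with √3·a = 8r.
r = √3·a/8 = 1.7321 × 0.357 / 8 = 0.0773 nm.

0.0773 nm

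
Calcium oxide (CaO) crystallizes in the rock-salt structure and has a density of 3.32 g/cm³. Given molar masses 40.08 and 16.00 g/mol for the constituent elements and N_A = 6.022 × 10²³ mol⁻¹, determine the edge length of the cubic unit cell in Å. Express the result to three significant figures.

4.82 Å

M(CaO) = 56.08 g/mol; Z = 4 formula units per cell.
a³ = Z·M/(N_A·ρ) = 4 × 56.08 / (6.022 × 10²³ × 3.32) = 1.122 × 10^-22 cm³, so a = 4.823 × 10^-8 cm = 4.82 Å.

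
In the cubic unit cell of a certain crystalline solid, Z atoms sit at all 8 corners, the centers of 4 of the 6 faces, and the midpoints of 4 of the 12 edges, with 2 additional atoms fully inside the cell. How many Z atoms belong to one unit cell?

6

Corner atoms are shared by 8 cells (1/8 each), face atoms by 2 (1/2 each), edge atoms by 4 (1/4 each), interior atoms are unshared.
Net atoms = 8 × 1/8 + 4 × 1/2 + 4 × 1/4 + 2 = 1 + 2 + 1 + 2 = 6.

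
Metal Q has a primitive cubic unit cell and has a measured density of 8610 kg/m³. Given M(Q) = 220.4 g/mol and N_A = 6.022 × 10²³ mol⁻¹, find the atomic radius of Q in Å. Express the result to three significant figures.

For a simple cubic cell (Z = 1), a³ = Z·M/(N_A·ρ) = 1 × 220.4 / (6.022 × 10²³ × 8.610) = 4.251 × 10^-23 cm³, so a = 3.490 × 10^-8 cm = 3.490 Å.
Atoms touch along the cell edge, so a = 2r, so r = 0.5000 × a = 1.74 Å.

1.74 Å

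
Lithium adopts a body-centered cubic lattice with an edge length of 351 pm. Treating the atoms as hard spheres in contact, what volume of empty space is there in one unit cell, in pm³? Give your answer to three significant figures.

1.38 × 10^7 pm³

In a BCC lattice atoms touch along the body diagonal, so √3·a = 4r, so r = 0.4330a = 152.0 pm.
V_cell = a³ = 4.324 × 10^7 pm³; V_atoms = 2 × (4/3)πr³ = 2.941 × 10^7 pm³.
Empty space = 4.324 × 10^7 − 2.941 × 10^7 = 1.38 × 10^7 pm³.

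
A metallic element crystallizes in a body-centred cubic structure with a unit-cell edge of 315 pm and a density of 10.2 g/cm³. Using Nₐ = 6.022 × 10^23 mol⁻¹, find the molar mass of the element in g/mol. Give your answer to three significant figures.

A BCC cell has Z = 2 atoms; a = 3.150 × 10^-8 cm.
M = ρ·N_A·a³/Z = 10.2 × 6.022 × 10²³ × 3.126 × 10^-23 / 2 = 96.0 g/mol.

96.0 g/mol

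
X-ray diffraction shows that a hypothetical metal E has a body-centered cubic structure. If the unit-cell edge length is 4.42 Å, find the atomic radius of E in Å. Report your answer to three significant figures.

In a BCC lattice, atoms touch along the body diagonal, so √3·a = 4r.
r = √3·a/4 = 1.7321 × 4.42 / 4 = 1.91 Å.

1.91 Å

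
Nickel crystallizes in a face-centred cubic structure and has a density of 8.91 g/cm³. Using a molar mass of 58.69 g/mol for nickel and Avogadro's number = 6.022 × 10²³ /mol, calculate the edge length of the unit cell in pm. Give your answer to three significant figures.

352 pm

With Z = 4 atoms per FCC cell, a³ = Z·M/(N_A·ρ) = 4 × 58.69 / (6.022 × 10²³ × 8.910 g/cm³) = 4.375 × 10^-23 cm³.
a = (4.375 × 10^-23)^(1/3) = 3.524 × 10^-8 cm = 352 pm.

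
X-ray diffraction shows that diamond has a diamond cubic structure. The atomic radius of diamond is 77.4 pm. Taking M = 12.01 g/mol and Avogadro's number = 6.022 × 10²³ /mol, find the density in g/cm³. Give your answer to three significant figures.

In a diamond cubic lattice, nearest neighbors lie along the body diagonal with √3·a = 8r, giving a = 357.5 pm = 3.575 × 10^-8 cm.
With Z = 8, ρ = Z·M/(N_A·a³) = 8 × 12.01 / (6.022 × 10²³ × 4.569 × 10^-23) = 3.492 g/cm³.

3.49 g/cm³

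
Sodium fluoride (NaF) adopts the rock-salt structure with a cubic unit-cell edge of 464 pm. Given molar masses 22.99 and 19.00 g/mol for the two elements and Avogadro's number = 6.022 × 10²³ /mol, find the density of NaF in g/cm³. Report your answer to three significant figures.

2.79 g/cm³

The rock-salt structure contains Z = 4 formula units per cell; M(NaF) = 22.99 + 19.00 = 41.99 g/mol.
a³ = (4.640 × 10^-8 cm)³ = 9.990 × 10^-23 cm³.
ρ = 4 × 41.99 / (6.022 × 10²³ × 9.990 × 10^-23) = 2.792 g/cm³.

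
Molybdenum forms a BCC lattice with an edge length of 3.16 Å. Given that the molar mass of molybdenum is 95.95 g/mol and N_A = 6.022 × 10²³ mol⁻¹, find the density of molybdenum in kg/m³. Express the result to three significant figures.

10100 kg/m³

A BCC unit cell contains Z = 2 atoms.
Cell volume: a³ = (3.16 Å)³ = (3.160 × 10^-8 cm)³ = 3.155 × 10^-23 cm³.
ρ = Z·M/(N_A·a³) = 2 × 95.95 / (6.022 × 10²³ × 3.155 × 10^-23) = 10.10 g/cm³ = 10100 kg/m³.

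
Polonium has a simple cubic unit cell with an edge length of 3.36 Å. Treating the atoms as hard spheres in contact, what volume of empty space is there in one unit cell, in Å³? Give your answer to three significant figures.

In a simple cubic lattice atoms touch along the cell edge, so a = 2r, so r = 0.5000a = 1.680 Å.
V_cell = a³ = 37.93 Å³; V_atoms = 1 × (4/3)πr³ = 19.86 Å³.
Empty space = 37.93 − 19.86 = 18.1 Å³.

18.1 Å³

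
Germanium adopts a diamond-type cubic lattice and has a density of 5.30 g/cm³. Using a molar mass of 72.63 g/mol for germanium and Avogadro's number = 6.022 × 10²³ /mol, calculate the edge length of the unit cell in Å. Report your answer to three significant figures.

With Z = 8 atoms per diamond cubic cell, a³ = Z·M/(N_A·ρ) = 8 × 72.63 / (6.022 × 10²³ × 5.300 g/cm³) = 1.820 × 10^-22 cm³.
a = (1.820 × 10^-22)^(1/3) = 5.668 × 10^-8 cm = 5.67 Å.

5.67 Å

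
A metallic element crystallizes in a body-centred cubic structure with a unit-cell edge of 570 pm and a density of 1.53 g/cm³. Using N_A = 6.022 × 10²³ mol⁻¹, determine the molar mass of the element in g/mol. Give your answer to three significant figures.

A BCC cell has Z = 2 atoms; a = 5.700 × 10^-8 cm.
M = ρ·N_A·a³/Z = 1.53 × 6.022 × 10²³ × 1.852 × 10^-22 / 2 = 85.3 g/mol.

85.3 g/mol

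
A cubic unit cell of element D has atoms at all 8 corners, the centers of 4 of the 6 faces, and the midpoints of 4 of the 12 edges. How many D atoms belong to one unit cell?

Corner atoms are shared by 8 cells (1/8 each), face atoms by 2 (1/2 each), edge atoms by 4 (1/4 each).
Net atoms = 8 × 1/8 + 4 × 1/2 + 4 × 1/4 = 1 + 2 + 1 = 4.

4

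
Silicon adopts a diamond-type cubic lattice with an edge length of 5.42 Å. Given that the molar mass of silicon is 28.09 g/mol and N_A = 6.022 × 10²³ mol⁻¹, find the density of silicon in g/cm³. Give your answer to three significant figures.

2.34 g/cm³

A diamond cubic unit cell contains Z = 8 atoms.
Cell volume: a³ = (5.42 Å)³ = (5.420 × 10^-8 cm)³ = 1.592 × 10^-22 cm³.
ρ = Z·M/(N_A·a³) = 8 × 28.09 / (6.022 × 10²³ × 1.592 × 10^-22) = 2.344 g/cm³.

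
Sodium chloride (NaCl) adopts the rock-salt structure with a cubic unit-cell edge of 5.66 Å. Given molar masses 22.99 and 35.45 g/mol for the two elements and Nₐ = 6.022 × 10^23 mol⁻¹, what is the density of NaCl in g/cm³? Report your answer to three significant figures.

2.14 g/cm³

The rock-salt structure contains Z = 4 formula units per cell; M(NaCl) = 22.99 + 35.45 = 58.44 g/mol.
a³ = (5.660 × 10^-8 cm)³ = 1.813 × 10^-22 cm³.
ρ = 4 × 58.44 / (6.022 × 10²³ × 1.813 × 10^-22) = 2.141 g/cm³.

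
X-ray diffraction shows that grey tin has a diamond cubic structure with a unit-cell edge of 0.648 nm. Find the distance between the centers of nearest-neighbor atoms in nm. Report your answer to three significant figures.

0.281 nm

In a diamond cubic structure, nearest neighbors lie along the body diagonal with √3·a = 8r; the nearest-neighbor distance equals 2r = 0.4330·a.
d = 0.4330 × 0.648 = 0.281 nm.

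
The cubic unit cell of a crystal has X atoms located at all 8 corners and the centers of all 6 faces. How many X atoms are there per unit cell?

Corner atoms are shared by 8 cells (1/8 each), face atoms by 2 (1/2 each).
Net atoms = 8 × 1/8 + 6 × 1/2 = 1 + 3 = 4.

4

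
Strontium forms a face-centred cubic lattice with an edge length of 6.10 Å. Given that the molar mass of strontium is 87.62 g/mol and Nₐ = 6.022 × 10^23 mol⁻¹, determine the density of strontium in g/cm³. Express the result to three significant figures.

2.56 g/cm³

An FCC unit cell contains Z = 4 atoms.
Cell volume: a³ = (6.10 Å)³ = (6.100 × 10^-8 cm)³ = 2.270 × 10^-22 cm³.
ρ = Z·M/(N_A·a³) = 4 × 87.62 / (6.022 × 10²³ × 2.270 × 10^-22) = 2.564 g/cm³.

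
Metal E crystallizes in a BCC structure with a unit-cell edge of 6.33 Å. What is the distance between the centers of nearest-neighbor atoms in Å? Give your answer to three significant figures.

5.48 Å

In a BCC structure, atoms touch along the body diagonal, so √3·a = 4r; the nearest-neighbor distance equals 2r = 0.8660·a.
d = 0.8660 × 6.33 = 5.48 Å.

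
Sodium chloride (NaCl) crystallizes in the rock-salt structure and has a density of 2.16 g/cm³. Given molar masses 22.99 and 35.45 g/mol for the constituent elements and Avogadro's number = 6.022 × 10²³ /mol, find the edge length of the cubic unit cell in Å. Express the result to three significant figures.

5.64 Å

M(NaCl) = 58.44 g/mol; Z = 4 formula units per cell.
a³ = Z·M/(N_A·ρ) = 4 × 58.44 / (6.022 × 10²³ × 2.16) = 1.797 × 10^-22 cm³, so a = 5.643 × 10^-8 cm = 5.64 Å.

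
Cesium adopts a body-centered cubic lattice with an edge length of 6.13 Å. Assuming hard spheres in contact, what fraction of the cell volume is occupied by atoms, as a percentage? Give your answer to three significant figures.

In a BCC lattice atoms touch along the body diagonal, so √3·a = 4r, so r = 0.4330a = 2.654 Å.
Packing fraction = Z·(4/3)πr³ / a³ = 2 × (4/3)π × (2.654)³ / (6.13)³ = 0.6802 = 68.0%.

68.0%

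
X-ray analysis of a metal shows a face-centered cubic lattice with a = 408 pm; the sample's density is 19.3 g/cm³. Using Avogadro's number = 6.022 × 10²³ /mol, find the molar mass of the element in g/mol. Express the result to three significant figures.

197 g/mol

An FCC cell has Z = 4 atoms; a = 4.080 × 10^-8 cm.
M = ρ·N_A·a³/Z = 19.3 × 6.022 × 10²³ × 6.792 × 10^-23 / 4 = 197 g/mol.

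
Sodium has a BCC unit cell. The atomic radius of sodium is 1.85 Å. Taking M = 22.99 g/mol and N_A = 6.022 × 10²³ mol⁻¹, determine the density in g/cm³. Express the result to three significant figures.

In a BCC lattice, atoms touch along the body diagonal, so √3·a = 4r, giving a = 4.272 Å = 4.272 × 10^-8 cm.
With Z = 2, ρ = Z·M/(N_A·a³) = 2 × 22.99 / (6.022 × 10²³ × 7.799 × 10^-23) = 0.9791 g/cm³.

0.979 g/cm³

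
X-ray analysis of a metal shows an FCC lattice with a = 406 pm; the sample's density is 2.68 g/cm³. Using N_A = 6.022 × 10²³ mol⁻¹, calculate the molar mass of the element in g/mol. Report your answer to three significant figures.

An FCC cell has Z = 4 atoms; a = 4.060 × 10^-8 cm.
M = ρ·N_A·a³/Z = 2.68 × 6.022 × 10²³ × 6.692 × 10^-23 / 4 = 27.0 g/mol.

27.0 g/mol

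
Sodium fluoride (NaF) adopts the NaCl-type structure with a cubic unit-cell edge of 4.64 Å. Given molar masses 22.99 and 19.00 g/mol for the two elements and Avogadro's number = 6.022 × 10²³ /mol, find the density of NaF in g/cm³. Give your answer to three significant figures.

2.79 g/cm³

The NaCl-type structure contains Z = 4 formula units per cell; M(NaF) = 22.99 + 19.00 = 41.99 g/mol.
a³ = (4.640 × 10^-8 cm)³ = 9.990 × 10^-23 cm³.
ρ = 4 × 41.99 / (6.022 × 10²³ × 9.990 × 10^-23) = 2.792 g/cm³.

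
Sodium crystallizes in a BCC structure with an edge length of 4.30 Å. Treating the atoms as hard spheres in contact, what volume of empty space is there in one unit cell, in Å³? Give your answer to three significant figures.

In a BCC lattice atoms touch along the body diagonal, so √3·a = 4r, so r = 0.4330a = 1.862 Å.
V_cell = a³ = 79.51 Å³; V_atoms = 2 × (4/3)πr³ = 54.08 Å³.
Empty space = 79.51 − 54.08 = 25.4 Å³.

25.4 Å³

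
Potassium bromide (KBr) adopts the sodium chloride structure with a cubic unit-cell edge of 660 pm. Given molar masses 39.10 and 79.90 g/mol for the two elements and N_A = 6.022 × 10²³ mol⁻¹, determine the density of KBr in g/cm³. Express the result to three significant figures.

The sodium chloride structure contains Z = 4 formula units per cell; M(KBr) = 39.10 + 79.90 = 119.0 g/mol.
a³ = (6.600 × 10^-8 cm)³ = 2.875 × 10^-22 cm³.
ρ = 4 × 119.0 / (6.022 × 10²³ × 2.875 × 10^-22) = 2.749 g/cm³.

2.75 g/cm³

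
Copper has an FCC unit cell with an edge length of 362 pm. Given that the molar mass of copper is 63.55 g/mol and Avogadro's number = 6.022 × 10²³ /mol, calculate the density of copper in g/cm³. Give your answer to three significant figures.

8.90 g/cm³

An FCC unit cell contains Z = 4 atoms.
Cell volume: a³ = (362 pm)³ = (3.620 × 10^-8 cm)³ = 4.744 × 10^-23 cm³.
ρ = Z·M/(N_A·a³) = 4 × 63.55 / (6.022 × 10²³ × 4.744 × 10^-23) = 8.898 g/cm³.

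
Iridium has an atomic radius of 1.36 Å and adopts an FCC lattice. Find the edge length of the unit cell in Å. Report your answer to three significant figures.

3.85 Å

In an FCC lattice, atoms touch along the face diagonal, so √2·a = 4r.
a = 4r/√2 = 4 × 1.36 / 1.4142 = 3.85 Å.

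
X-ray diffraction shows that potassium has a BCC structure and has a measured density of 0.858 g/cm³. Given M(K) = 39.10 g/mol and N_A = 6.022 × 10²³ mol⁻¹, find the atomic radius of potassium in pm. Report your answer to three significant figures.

For a BCC cell (Z = 2), a³ = Z·M/(N_A·ρ) = 2 × 39.10 / (6.022 × 10²³ × 0.8580) = 1.513 × 10^-22 cm³, so a = 5.329 × 10^-8 cm = 532.9 pm.
Atoms touch along the body diagonal, so √3·a = 4r, so r = 0.4330 × a = 231 pm.

231 pm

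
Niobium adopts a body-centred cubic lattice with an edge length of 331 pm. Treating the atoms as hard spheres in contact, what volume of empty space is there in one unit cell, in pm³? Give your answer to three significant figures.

1.16 × 10^7 pm³

In a BCC lattice atoms touch along the body diagonal, so √3·a = 4r, so r = 0.4330a = 143.3 pm.
V_cell = a³ = 3.626 × 10^7 pm³; V_atoms = 2 × (4/3)πr³ = 2.467 × 10^7 pm³.
Empty space = 3.626 × 10^7 − 2.467 × 10^7 = 1.16 × 10^7 pm³.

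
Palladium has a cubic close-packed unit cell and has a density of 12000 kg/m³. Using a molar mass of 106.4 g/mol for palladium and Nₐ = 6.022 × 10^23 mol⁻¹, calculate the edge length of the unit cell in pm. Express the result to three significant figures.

389 pm

With Z = 4 atoms per FCC cell, a³ = Z·M/(N_A·ρ) = 4 × 106.4 / (6.022 × 10²³ × 12.00 g/cm³) = 5.890 × 10^-23 cm³.
a = (5.890 × 10^-23)^(1/3) = 3.891 × 10^-8 cm = 389 pm.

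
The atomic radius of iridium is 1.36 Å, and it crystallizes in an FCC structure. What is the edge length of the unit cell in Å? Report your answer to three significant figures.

In an FCC lattice, atoms touch along the face diagonal, so √2·a = 4r.
a = 4r/√2 = 4 × 1.36 / 1.4142 = 3.85 Å.

3.85 Å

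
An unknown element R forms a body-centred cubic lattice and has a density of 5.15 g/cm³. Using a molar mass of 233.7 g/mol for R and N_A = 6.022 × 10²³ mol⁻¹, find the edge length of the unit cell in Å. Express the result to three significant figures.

With Z = 2 atoms per BCC cell, a³ = Z·M/(N_A·ρ) = 2 × 233.7 / (6.022 × 10²³ × 5.150 g/cm³) = 1.507 × 10^-22 cm³.
a = (1.507 × 10^-22)^(1/3) = 5.322 × 10^-8 cm = 5.32 Å.

5.32 Å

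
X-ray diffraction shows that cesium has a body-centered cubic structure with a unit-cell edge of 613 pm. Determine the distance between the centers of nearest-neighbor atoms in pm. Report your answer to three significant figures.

In a BCC structure, atoms touch along the body diagonal, so √3·a = 4r; the nearest-neighbor distance equals 2r = 0.8660·a.
d = 0.8660 × 613 = 531 pm.

531 pm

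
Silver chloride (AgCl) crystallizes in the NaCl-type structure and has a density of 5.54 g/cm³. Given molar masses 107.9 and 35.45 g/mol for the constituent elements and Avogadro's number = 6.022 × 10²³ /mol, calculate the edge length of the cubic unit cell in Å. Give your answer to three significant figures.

M(AgCl) = 143.35 g/mol; Z = 4 formula units per cell.
a³ = Z·M/(N_A·ρ) = 4 × 143.35 / (6.022 × 10²³ × 5.54) = 1.719 × 10^-22 cm³, so a = 5.560 × 10^-8 cm = 5.56 Å.

5.56 Å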